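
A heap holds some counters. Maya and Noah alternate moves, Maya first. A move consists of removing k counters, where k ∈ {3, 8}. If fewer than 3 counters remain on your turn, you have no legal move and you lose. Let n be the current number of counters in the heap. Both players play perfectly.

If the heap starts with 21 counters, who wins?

Work bottom-up. With no move the player to move loses. Otherwise the position is W if at least one move leads to an L position for the opponent, and L if every move leads to a W.
n=0: no move → L
n=1: no move → L
n=2: no move → L
n=3: →0(L), so W
n=4: →1(L), so W
n=5: →2(L), so W
n=6: →3(W) only, which is W, so L
n=7: →4(W) only, which is W, so L
n=8: →0(L), so W
n=9: →6(L), so W
n=10: →7(L), so W
n=11: →8(W), 3(W) — all W, so L
n=12: →9(W), 4(W) — all W, so L
n=13: →10(W), 5(W) — all W, so L
n=14: →11(L), so W
n=15: →12(L), so W
n=16: →13(L), so W
n=17: →14(W), 9(W) — all W, so L
n=18: →15(W), 10(W) — all W, so L
n=19: →11(L), so W
n=20: →17(L), so W
n=21: →18(L), so W
The starting position 21 is W: Maya should remove 3, leaving 18, handing over an L position.

Maya wins.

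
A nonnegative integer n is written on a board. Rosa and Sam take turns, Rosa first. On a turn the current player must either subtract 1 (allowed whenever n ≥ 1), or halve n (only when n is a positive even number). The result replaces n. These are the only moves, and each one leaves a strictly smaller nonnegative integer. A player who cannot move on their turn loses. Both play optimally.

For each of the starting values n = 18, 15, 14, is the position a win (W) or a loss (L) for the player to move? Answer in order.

18: W, 15: L, 14: W

Build the W/L table. Terminal = L. A non-terminal position is W if it has a move to some L; otherwise it is L.
n=0: no move → L
n=1: can move to 0, which is L ⇒ W
n=2: the only move is to 1(W), a W ⇒ L
n=3: can move to 2, which is L ⇒ W
n=4: can move to 2, which is L ⇒ W
n=5: the only move is to 4(W), a W ⇒ L
n=6: can move to 5, which is L ⇒ W
n=7: the only move is to 6(W), a W ⇒ L
n=8: can move to 7, which is L ⇒ W
n=9: the only move is to 8(W), a W ⇒ L
n=10: can move to 5, which is L ⇒ W
n=11: the only move is to 10(W), a W ⇒ L
n=12: can move to 11, which is L ⇒ W
n=13: the only move is to 12(W), a W ⇒ L
n=14: can move to 7, which is L ⇒ W
n=15: the only move is to 14(W), a W ⇒ L
n=16: can move to 15, which is L ⇒ W
n=17: the only move is to 16(W), a W ⇒ L
n=18: can move to 9, which is L ⇒ W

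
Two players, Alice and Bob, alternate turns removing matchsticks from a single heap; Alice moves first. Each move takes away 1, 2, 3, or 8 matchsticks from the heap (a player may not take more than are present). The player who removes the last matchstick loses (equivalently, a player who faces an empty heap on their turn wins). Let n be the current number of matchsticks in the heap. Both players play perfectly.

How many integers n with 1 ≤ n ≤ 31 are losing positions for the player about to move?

7

Positions with no move are W. A position that does have a move is losing for the player to move precisely when every available move leads to a winning position for the opponent. Fill in the labels:
n=0: no move; the opponent has just taken the last matchstick and therefore loses → W
n=1: only reaches 0(W), which is W → L
n=2: reaches L-position 1 → W
n=3: reaches L-position 1 → W
n=4: reaches L-position 1 → W
n=5: only reaches 4(W), 3(W), 2(W), all W → L
n=6: reaches L-position 5 → W
n=7: reaches L-position 5 → W
n=8: reaches L-position 5 → W
n=9: reaches L-position 1 → W
n=10: only reaches 9(W), 8(W), 7(W), 2(W), all W → L
n=11: reaches L-position 10 → W
n=12: reaches L-position 10 → W
n=13: reaches L-position 10 → W
n=14: only reaches 13(W), 12(W), 11(W), 6(W), all W → L
n=15: reaches L-position 14 → W
n=16: reaches L-position 14 → W
n=17: reaches L-position 14 → W
n=18: reaches L-position 10 → W
n=19: only reaches 18(W), 17(W), 16(W), 11(W), all W → L
n=20: reaches L-position 19 → W
n=21: reaches L-position 19 → W
n=22: reaches L-position 19 → W
n=23: only reaches 22(W), 21(W), 20(W), 15(W), all W → L
n=24: reaches L-position 23 → W
n=25: reaches L-position 23 → W
n=26: reaches L-position 23 → W
n=27: reaches L-position 19 → W
n=28: only reaches 27(W), 26(W), 25(W), 20(W), all W → L
n=29: reaches L-position 28 → W
n=30: reaches L-position 28 → W
n=31: reaches L-position 28 → W
L entries with 1 ≤ n ≤ 31 (the range starts at n=1): n = 1, 5, 10, 14, 19, 23, 28; that makes 7.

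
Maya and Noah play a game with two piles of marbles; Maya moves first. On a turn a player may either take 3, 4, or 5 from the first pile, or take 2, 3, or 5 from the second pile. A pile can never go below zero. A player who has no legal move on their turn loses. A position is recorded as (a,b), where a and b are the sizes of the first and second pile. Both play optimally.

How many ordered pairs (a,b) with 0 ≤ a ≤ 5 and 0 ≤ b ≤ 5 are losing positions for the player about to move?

12

Build the W/L table. Terminal = L. A non-terminal position is W if it has a move to some L; otherwise it is L.
Every move lowers a or b (never raises either), so fill the grid row by row in increasing a, and left to right within a row: each cell's successors are then already labelled.
      b=0  b=1  b=2  b=3  b=4  b=5
a=0:    L    L    W    W    W    W
a=1:    L    L    W    W    W    W
a=2:    L    L    W    W    W    W
a=3:    W    W    L    L    W    W
a=4:    W    W    L    L    W    W
a=5:    W    W    L    L    W    W
Cells with no legal move (terminal, hence L): (0,0), (0,1), (1,0), (1,1), (2,0), (2,1).
The remaining L cells, each justified by listing all of its moves:
(3,2): L (options (0,2)(W), (3,0)(W) are all W)
(3,3): L (options (0,3)(W), (3,1)(W), (3,0)(W) are all W)
(4,2): L (options (1,2)(W), (0,2)(W), (4,0)(W) are all W)
(4,3): L (options (1,3)(W), (0,3)(W), (4,1)(W), (4,0)(W) are all W)
(5,2): L (options (2,2)(W), (1,2)(W), (0,2)(W), (5,0)(W) are all W)
(5,3): L (options (2,3)(W), (1,3)(W), (0,3)(W), (5,1)(W), (5,0)(W) are all W)
Every other cell has at least one move into one of the L cells above, so it is W.
L cells per row: a=0: 2, a=1: 2, a=2: 2, a=3: 2, a=4: 2, a=5: 2; total 12.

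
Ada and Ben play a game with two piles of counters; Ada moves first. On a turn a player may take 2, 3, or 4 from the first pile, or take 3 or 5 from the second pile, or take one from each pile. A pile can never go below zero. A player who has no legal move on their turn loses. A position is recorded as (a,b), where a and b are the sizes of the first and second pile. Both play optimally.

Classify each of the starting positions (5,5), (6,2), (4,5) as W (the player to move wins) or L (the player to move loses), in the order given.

Use the standard recursion: the mover loses at a terminal position; elsewhere, the mover wins exactly when some move hands the opponent an L position.
No move ever increases a pile, so every position that can arise here has a ≤ 6 and b ≤ 5; it is enough to label the cells with 0 ≤ a ≤ 6 and 0 ≤ b ≤ 5.
Every move lowers a or b (never raises either), so fill the grid row by row in increasing a, and left to right within a row: each cell's successors are then already labelled.
      b=0  b=1  b=2  b=3  b=4  b=5
a=0:    L    L    L    W    W    W
a=1:    L    W    W    W    L    W
a=2:    W    W    W    L    L    W
a=3:    W    W    W    L    W    W
a=4:    W    W    W    W    W    L
a=5:    W    L    L    W    W    W
a=6:    L    L    W    W    W    W
Cells with no legal move (terminal, hence L): (0,0), (0,1), (0,2), (1,0).
The remaining L cells, each justified by listing all of its moves:
(1,4): L (options (1,1)(W), (0,3)(W) are all W)
(2,3): L (options (0,3)(W), (2,0)(W), (1,2)(W) are all W)
(2,4): L (options (0,4)(W), (2,1)(W), (1,3)(W) are all W)
(3,3): L (options (1,3)(W), (0,3)(W), (3,0)(W), (2,2)(W) are all W)
(4,5): L (options (2,5)(W), (1,5)(W), (0,5)(W), (4,2)(W), (4,0)(W), (3,4)(W) are all W)
(5,1): L (options (3,1)(W), (2,1)(W), (1,1)(W), (4,0)(W) are all W)
(5,2): L (options (3,2)(W), (2,2)(W), (1,2)(W), (4,1)(W) are all W)
(6,0): L (options (4,0)(W), (3,0)(W), (2,0)(W) are all W)
(6,1): L (options (4,1)(W), (3,1)(W), (2,1)(W), (5,0)(W) are all W)
Every other cell has at least one move into one of the L cells above, so it is W.
(5,5): the move to (5,2) reaches an L cell, so W
(6,2): the move to (5,1) reaches an L cell, so W
(4,5): one of the L cells justified above, so L

(5,5): W, (6,2): W, (4,5): L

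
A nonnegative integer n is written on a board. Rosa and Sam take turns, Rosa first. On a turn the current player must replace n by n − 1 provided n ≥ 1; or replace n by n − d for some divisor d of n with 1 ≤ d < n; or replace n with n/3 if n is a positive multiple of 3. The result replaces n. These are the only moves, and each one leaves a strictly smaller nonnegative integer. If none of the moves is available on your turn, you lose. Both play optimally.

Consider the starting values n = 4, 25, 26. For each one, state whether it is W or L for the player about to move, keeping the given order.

Positions with no move are L. A position that does have a move is losing for the player to move precisely when every available move leads to a winning position for the opponent. Fill in the labels:
n=0: no move → L
n=1: W (go to 0, an L position)
n=2: L (sole option 1(W) is W)
n=3: W (go to 2, an L position)
n=4: W (go to 2, an L position)
n=5: L (sole option 4(W) is W)
n=6: W (go to 2, an L position)
n=7: L (sole option 6(W) is W)
n=8: W (go to 7, an L position)
n=9: L (options 3(W), 6(W), 8(W) are all W)
n=10: W (go to 5, an L position)
n=11: L (sole option 10(W) is W)
n=12: W (go to 9, an L position)
n=13: L (sole option 12(W) is W)
n=14: W (go to 7, an L position)
n=15: W (go to 5, an L position)
n=16: L (options 8(W), 12(W), 14(W), 15(W) are all W)
n=17: W (go to 16, an L position)
n=18: W (go to 9, an L position)
n=19: L (sole option 18(W) is W)
n=20: W (go to 16, an L position)
n=21: W (go to 7, an L position)
n=22: W (go to 11, an L position)
n=23: L (sole option 22(W) is W)
n=24: W (go to 16, an L position)
n=25: L (options 20(W), 24(W) are all W)
n=26: W (go to 13, an L position)

4: W, 25: L, 26: W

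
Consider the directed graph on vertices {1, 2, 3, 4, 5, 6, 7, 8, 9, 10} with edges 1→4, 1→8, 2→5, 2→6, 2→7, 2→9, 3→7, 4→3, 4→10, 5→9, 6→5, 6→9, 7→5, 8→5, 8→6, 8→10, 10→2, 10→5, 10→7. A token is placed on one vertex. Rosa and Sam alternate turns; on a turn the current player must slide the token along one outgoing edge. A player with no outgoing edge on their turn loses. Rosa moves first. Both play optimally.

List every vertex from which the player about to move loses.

4, 7, 8, 9

Positions with no move are L. A position that does have a move is losing for the player to move precisely when every available move leads to a winning position for the opponent. Fill in the labels:
Every edge goes from a vertex to one that appears earlier in the order 9, 5, 6, 7, 2, 10, 8, 3, 4, 1, so processing vertices in that order labels each vertex after all of its successors.
9: no outgoing edge → L
5: can move to 9, which is L ⇒ W
6: can move to 9, which is L ⇒ W
7: the only move is to 5(W), a W ⇒ L
2: can move to 7, which is L ⇒ W
10: can move to 7, which is L ⇒ W
8: moves to 10(W), 6(W), 5(W); every one is W ⇒ L
3: can move to 7, which is L ⇒ W
4: moves to 3(W), 10(W); every one is W ⇒ L
1: can move to 4, which is L ⇒ W
The losing starting vertices are exactly the entries labelled L in this table (4 of them).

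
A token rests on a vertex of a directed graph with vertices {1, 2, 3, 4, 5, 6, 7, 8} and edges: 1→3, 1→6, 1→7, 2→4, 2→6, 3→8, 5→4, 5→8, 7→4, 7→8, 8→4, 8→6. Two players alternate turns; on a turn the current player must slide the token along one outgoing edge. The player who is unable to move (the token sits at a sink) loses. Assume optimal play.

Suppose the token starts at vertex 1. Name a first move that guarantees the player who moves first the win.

Compute win/loss labels from the base case upward. A position with no move is L. Any other position is W if it can reach an L in one move, else L.
Every edge goes from a vertex to one that appears earlier in the order 4, 6, 8, 3, 7, 1, 5, 2, so processing vertices in that order labels each vertex after all of its successors.
4: no outgoing edge → L
6: no outgoing edge → L
8: W (go to 6, an L position)
3: L (sole option 8(W) is W)
7: W (go to 4, an L position)
1: W (go to 3, an L position)
5: W (go to 4, an L position)
2: W (go to 6, an L position)
From 1, the L positions reachable in one move are: 3, 6. Any move reaching one of these is winning.

Move to 3.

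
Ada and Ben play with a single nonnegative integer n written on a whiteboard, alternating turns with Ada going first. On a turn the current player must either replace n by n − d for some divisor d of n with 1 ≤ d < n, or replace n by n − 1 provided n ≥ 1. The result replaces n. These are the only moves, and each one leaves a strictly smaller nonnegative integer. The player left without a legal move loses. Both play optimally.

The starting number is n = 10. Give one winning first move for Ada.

Move to 5.

Compute win/loss labels from the base case upward. A position with no move is L. Any other position is W if it can reach an L in one move, else L.
n=0: no move → L
n=1: →0(L), so W
n=2: →1(W) only, which is W, so L
n=3: →2(L), so W
n=4: →2(L), so W
n=5: →4(W) only, which is W, so L
n=6: →5(L), so W
n=7: →6(W) only, which is W, so L
n=8: →7(L), so W
n=9: →6(W), 8(W) — all W, so L
n=10: →5(L), so W
From 10, the L positions reachable in one move are: 5, 9. Any move reaching one of these is winning.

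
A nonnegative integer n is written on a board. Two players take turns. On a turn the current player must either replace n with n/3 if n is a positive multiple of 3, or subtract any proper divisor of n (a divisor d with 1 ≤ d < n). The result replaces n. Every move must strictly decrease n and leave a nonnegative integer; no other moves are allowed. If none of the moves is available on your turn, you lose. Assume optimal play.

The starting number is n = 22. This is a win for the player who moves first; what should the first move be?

Move to 11.

Work bottom-up. With no move the player to move loses. Otherwise the position is W if at least one move leads to an L position for the opponent, and L if every move leads to a W.
n=0: no move → L
n=1: no move → L
n=2: →1(L), so W
n=3: →1(L), so W
n=4: →2(W), 3(W) — all W, so L
n=5: →4(L), so W
n=6: →4(L), so W
n=7: →6(W) only, which is W, so L
n=8: →4(L), so W
n=9: →3(W), 6(W), 8(W) — all W, so L
n=10: →9(L), so W
n=11: →10(W) only, which is W, so L
n=12: →4(L), so W
n=13: →12(W) only, which is W, so L
n=14: →7(L), so W
n=15: →5(W), 10(W), 12(W), 14(W) — all W, so L
n=16: →15(L), so W
n=17: →16(W) only, which is W, so L
n=18: →9(L), so W
n=19: →18(W) only, which is W, so L
n=20: →15(L), so W
n=21: →7(L), so W
n=22: →11(L), so W
From 22, the L positions reachable in one move are: 11.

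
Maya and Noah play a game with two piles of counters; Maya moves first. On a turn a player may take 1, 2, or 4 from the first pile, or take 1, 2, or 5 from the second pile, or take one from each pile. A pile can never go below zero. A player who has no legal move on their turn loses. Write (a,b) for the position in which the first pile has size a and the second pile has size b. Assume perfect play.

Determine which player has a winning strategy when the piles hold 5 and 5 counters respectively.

Maya wins.

Classify positions by backward induction: terminal positions (no move available) are L. From any other position, the mover wins iff some move reaches an L.
No move ever increases a pile, so every position that can arise here has a ≤ 5 and b ≤ 5; it is enough to label the cells with 0 ≤ a ≤ 5 and 0 ≤ b ≤ 5.
Every move lowers a or b (never raises either), so fill the grid row by row in increasing a, and left to right within a row: each cell's successors are then already labelled.
      b=0  b=1  b=2  b=3  b=4  b=5
a=0:    L    W    W    L    W    W
a=1:    W    W    L    W    W    L
a=2:    W    L    W    W    L    W
a=3:    L    W    W    L    W    W
a=4:    W    W    L    W    W    L
a=5:    W    L    W    W    L    W
Cells with no legal move (terminal, hence L): (0,0).
The remaining L cells, each justified by listing all of its moves:
(0,3): L (options (0,2)(W), (0,1)(W) are all W)
(1,2): L (options (0,2)(W), (1,1)(W), (1,0)(W), (0,1)(W) are all W)
(1,5): L (options (0,5)(W), (1,4)(W), (1,3)(W), (1,0)(W), (0,4)(W) are all W)
(2,1): L (options (1,1)(W), (0,1)(W), (2,0)(W), (1,0)(W) are all W)
(2,4): L (options (1,4)(W), (0,4)(W), (2,3)(W), (2,2)(W), (1,3)(W) are all W)
(3,0): L (options (2,0)(W), (1,0)(W) are all W)
(3,3): L (options (2,3)(W), (1,3)(W), (3,2)(W), (3,1)(W), (2,2)(W) are all W)
(4,2): L (options (3,2)(W), (2,2)(W), (0,2)(W), (4,1)(W), (4,0)(W), (3,1)(W) are all W)
(4,5): L (options (3,5)(W), (2,5)(W), (0,5)(W), (4,4)(W), (4,3)(W), (4,0)(W), (3,4)(W) are all W)
(5,1): L (options (4,1)(W), (3,1)(W), (1,1)(W), (5,0)(W), (4,0)(W) are all W)
(5,4): L (options (4,4)(W), (3,4)(W), (1,4)(W), (5,3)(W), (5,2)(W), (4,3)(W) are all W)
Every other cell has at least one move into one of the L cells above, so it is W.
From (5,5) Maya can move to (4,5), reaching an L position.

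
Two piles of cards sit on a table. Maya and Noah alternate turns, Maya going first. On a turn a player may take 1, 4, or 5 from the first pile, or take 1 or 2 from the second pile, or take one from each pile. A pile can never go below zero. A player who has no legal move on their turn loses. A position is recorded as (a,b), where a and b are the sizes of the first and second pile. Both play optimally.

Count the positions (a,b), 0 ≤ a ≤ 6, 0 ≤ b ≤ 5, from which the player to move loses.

Classify positions by backward induction: terminal positions (no move available) are L. From any other position, the mover wins iff some move reaches an L.
Every move lowers a or b (never raises either), so fill the grid row by row in increasing a, and left to right within a row: each cell's successors are then already labelled.
      b=0  b=1  b=2  b=3  b=4  b=5
a=0:    L    W    W    L    W    W
a=1:    W    W    L    W    W    L
a=2:    L    W    W    W    L    W
a=3:    W    W    L    W    W    W
a=4:    W    L    W    W    L    W
a=5:    W    W    W    W    W    W
a=6:    W    L    W    W    W    W
Cells with no legal move (terminal, hence L): (0,0).
The remaining L cells, each justified by listing all of its moves:
(0,3): only reaches (0,2)(W), (0,1)(W), all W → L
(1,2): only reaches (0,2)(W), (1,1)(W), (1,0)(W), (0,1)(W), all W → L
(1,5): only reaches (0,5)(W), (1,4)(W), (1,3)(W), (0,4)(W), all W → L
(2,0): only reaches (1,0)(W), which is W → L
(2,4): only reaches (1,4)(W), (2,3)(W), (2,2)(W), (1,3)(W), all W → L
(3,2): only reaches (2,2)(W), (3,1)(W), (3,0)(W), (2,1)(W), all W → L
(4,1): only reaches (3,1)(W), (0,1)(W), (4,0)(W), (3,0)(W), all W → L
(4,4): only reaches (3,4)(W), (0,4)(W), (4,3)(W), (4,2)(W), (3,3)(W), all W → L
(6,1): only reaches (5,1)(W), (2,1)(W), (1,1)(W), (6,0)(W), (5,0)(W), all W → L
Every other cell has at least one move into one of the L cells above, so it is W.
L cells per row: a=0: 2, a=1: 2, a=2: 2, a=3: 1, a=4: 2, a=5: 0, a=6: 1; total 10.

10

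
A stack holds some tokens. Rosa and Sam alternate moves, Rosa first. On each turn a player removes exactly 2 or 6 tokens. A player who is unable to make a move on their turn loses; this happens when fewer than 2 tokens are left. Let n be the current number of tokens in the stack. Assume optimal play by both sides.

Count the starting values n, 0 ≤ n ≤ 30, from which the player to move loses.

16

Build the W/L table. Terminal = L. A non-terminal position is W if it has a move to some L; otherwise it is L.
n=0: no move → L
n=1: no move → L
n=2: W (go to 0, an L position)
n=3: W (go to 1, an L position)
n=4: L (sole option 2(W) is W)
n=5: L (sole option 3(W) is W)
n=6: W (go to 4, an L position)
n=7: W (go to 5, an L position)
n=8: L (options 6(W), 2(W) are all W)
n=9: L (options 7(W), 3(W) are all W)
n=10: W (go to 8, an L position)
n=11: W (go to 9, an L position)
n=12: L (options 10(W), 6(W) are all W)
n=13: L (options 11(W), 7(W) are all W)
n=14: W (go to 12, an L position)
n=15: W (go to 13, an L position)
n=16: L (options 14(W), 10(W) are all W)
n=17: L (options 15(W), 11(W) are all W)
n=18: W (go to 16, an L position)
n=19: W (go to 17, an L position)
n=20: L (options 18(W), 14(W) are all W)
n=21: L (options 19(W), 15(W) are all W)
n=22: W (go to 20, an L position)
n=23: W (go to 21, an L position)
n=24: L (options 22(W), 18(W) are all W)
n=25: L (options 23(W), 19(W) are all W)
n=26: W (go to 24, an L position)
n=27: W (go to 25, an L position)
n=28: L (options 26(W), 22(W) are all W)
n=29: L (options 27(W), 23(W) are all W)
n=30: W (go to 28, an L position)
L entries with 0 ≤ n ≤ 30: n = 0, 1, 4, 5, 8, 9, 12, 13, 16, 17, 20, 21, 24, 25, 28, 29; that makes 16.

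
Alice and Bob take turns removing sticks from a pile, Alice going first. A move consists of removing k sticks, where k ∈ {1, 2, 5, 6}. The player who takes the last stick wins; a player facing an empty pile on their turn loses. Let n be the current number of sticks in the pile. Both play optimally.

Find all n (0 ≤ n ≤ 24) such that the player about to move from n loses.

0, 3, 7, 10, 14, 17, 21, 24

Work bottom-up. With no move the player to move loses. Otherwise the position is W if at least one move leads to an L position for the opponent, and L if every move leads to a W.
n=0: no move → L
n=1: W (go to 0, an L position)
n=2: W (go to 0, an L position)
n=3: L (options 2(W), 1(W) are all W)
n=4: W (go to 3, an L position)
n=5: W (go to 3, an L position)
n=6: W (go to 0, an L position)
n=7: L (options 6(W), 5(W), 2(W), 1(W) are all W)
n=8: W (go to 7, an L position)
n=9: W (go to 7, an L position)
n=10: L (options 9(W), 8(W), 5(W), 4(W) are all W)
n=11: W (go to 10, an L position)
n=12: W (go to 10, an L position)
n=13: W (go to 7, an L position)
n=14: L (options 13(W), 12(W), 9(W), 8(W) are all W)
n=15: W (go to 14, an L position)
n=16: W (go to 14, an L position)
n=17: L (options 16(W), 15(W), 12(W), 11(W) are all W)
n=18: W (go to 17, an L position)
n=19: W (go to 17, an L position)
n=20: W (go to 14, an L position)
n=21: L (options 20(W), 19(W), 16(W), 15(W) are all W)
n=22: W (go to 21, an L position)
n=23: W (go to 21, an L position)
n=24: L (options 23(W), 22(W), 19(W), 18(W) are all W)
Reading off the rows marked L gives the requested list; there are 8 such values of n.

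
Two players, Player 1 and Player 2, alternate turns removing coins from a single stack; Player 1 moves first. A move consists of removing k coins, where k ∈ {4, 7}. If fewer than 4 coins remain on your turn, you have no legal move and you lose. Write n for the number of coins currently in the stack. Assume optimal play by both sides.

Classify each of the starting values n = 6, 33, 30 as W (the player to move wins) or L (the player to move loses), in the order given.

Label each position W (a win for the player to move) or L (a loss). A position with no legal move is L; any other position is W exactly when some move reaches an L, and L when every move reaches a W.
n=0: no move → L
n=1: no move → L
n=2: no move → L
n=3: no move → L
n=4: can move to 0, which is L ⇒ W
n=5: can move to 1, which is L ⇒ W
n=6: can move to 2, which is L ⇒ W
n=7: can move to 3, which is L ⇒ W
n=8: can move to 1, which is L ⇒ W
n=9: can move to 2, which is L ⇒ W
n=10: can move to 3, which is L ⇒ W
n=11: moves to 7(W), 4(W); every one is W ⇒ L
n=12: moves to 8(W), 5(W); every one is W ⇒ L
n=13: moves to 9(W), 6(W); every one is W ⇒ L
n=14: moves to 10(W), 7(W); every one is W ⇒ L
n=15: can move to 11, which is L ⇒ W
n=16: can move to 12, which is L ⇒ W
n=17: can move to 13, which is L ⇒ W
n=18: can move to 14, which is L ⇒ W
n=19: can move to 12, which is L ⇒ W
n=20: can move to 13, which is L ⇒ W
n=21: can move to 14, which is L ⇒ W
n=22: moves to 18(W), 15(W); every one is W ⇒ L
n=23: moves to 19(W), 16(W); every one is W ⇒ L
n=24: moves to 20(W), 17(W); every one is W ⇒ L
n=25: moves to 21(W), 18(W); every one is W ⇒ L
n=26: can move to 22, which is L ⇒ W
n=27: can move to 23, which is L ⇒ W
n=28: can move to 24, which is L ⇒ W
n=29: can move to 25, which is L ⇒ W
n=30: can move to 23, which is L ⇒ W
n=31: can move to 24, which is L ⇒ W
n=32: can move to 25, which is L ⇒ W
n=33: moves to 29(W), 26(W); every one is W ⇒ L

6: W, 33: L, 30: W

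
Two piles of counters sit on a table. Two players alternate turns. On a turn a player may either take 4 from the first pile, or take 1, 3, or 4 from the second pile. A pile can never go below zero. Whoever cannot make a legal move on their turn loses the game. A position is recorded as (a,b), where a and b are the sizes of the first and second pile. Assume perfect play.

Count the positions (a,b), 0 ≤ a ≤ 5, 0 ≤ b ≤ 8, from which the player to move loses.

Use the standard recursion: the mover loses at a terminal position; elsewhere, the mover wins exactly when some move hands the opponent an L position.
Every move lowers a or b (never raises either), so fill the grid row by row in increasing a, and left to right within a row: each cell's successors are then already labelled.
      b=0  b=1  b=2  b=3  b=4  b=5  b=6  b=7  b=8
a=0:    L    W    L    W    W    W    W    L    W
a=1:    L    W    L    W    W    W    W    L    W
a=2:    L    W    L    W    W    W    W    L    W
a=3:    L    W    L    W    W    W    W    L    W
a=4:    W    L    W    L    W    W    W    W    L
a=5:    W    L    W    L    W    W    W    W    L
Cells with no legal move (terminal, hence L): (0,0), (1,0), (2,0), (3,0).
The remaining L cells, each justified by listing all of its moves:
(0,2): only reaches (0,1)(W), which is W → L
(0,7): only reaches (0,6)(W), (0,4)(W), (0,3)(W), all W → L
(1,2): only reaches (1,1)(W), which is W → L
(1,7): only reaches (1,6)(W), (1,4)(W), (1,3)(W), all W → L
(2,2): only reaches (2,1)(W), which is W → L
(2,7): only reaches (2,6)(W), (2,4)(W), (2,3)(W), all W → L
(3,2): only reaches (3,1)(W), which is W → L
(3,7): only reaches (3,6)(W), (3,4)(W), (3,3)(W), all W → L
(4,1): only reaches (0,1)(W), (4,0)(W), all W → L
(4,3): only reaches (0,3)(W), (4,2)(W), (4,0)(W), all W → L
(4,8): only reaches (0,8)(W), (4,7)(W), (4,5)(W), (4,4)(W), all W → L
(5,1): only reaches (1,1)(W), (5,0)(W), all W → L
(5,3): only reaches (1,3)(W), (5,2)(W), (5,0)(W), all W → L
(5,8): only reaches (1,8)(W), (5,7)(W), (5,5)(W), (5,4)(W), all W → L
Every other cell has at least one move into one of the L cells above, so it is W.
L cells per row: a=0: 3, a=1: 3, a=2: 3, a=3: 3, a=4: 3, a=5: 3; total 18.

18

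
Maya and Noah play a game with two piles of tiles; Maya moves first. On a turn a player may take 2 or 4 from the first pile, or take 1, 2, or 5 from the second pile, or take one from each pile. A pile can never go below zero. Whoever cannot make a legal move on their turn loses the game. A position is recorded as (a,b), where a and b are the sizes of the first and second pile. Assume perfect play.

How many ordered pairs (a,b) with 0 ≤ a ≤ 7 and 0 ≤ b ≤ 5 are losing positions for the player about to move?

14

Label each position W (a win for the player to move) or L (a loss). A position with no legal move is L; any other position is W exactly when some move reaches an L, and L when every move reaches a W.
Every move lowers a or b (never raises either), so fill the grid row by row in increasing a, and left to right within a row: each cell's successors are then already labelled.
      b=0  b=1  b=2  b=3  b=4  b=5
a=0:    L    W    W    L    W    W
a=1:    L    W    W    L    W    W
a=2:    W    W    L    W    W    L
a=3:    W    L    W    W    L    W
a=4:    W    L    W    W    L    W
a=5:    W    W    W    W    W    W
a=6:    L    W    W    L    W    W
a=7:    L    W    W    L    W    W
Cells with no legal move (terminal, hence L): (0,0), (1,0).
The remaining L cells, each justified by listing all of its moves:
(0,3): L (options (0,2)(W), (0,1)(W) are all W)
(1,3): L (options (1,2)(W), (1,1)(W), (0,2)(W) are all W)
(2,2): L (options (0,2)(W), (2,1)(W), (2,0)(W), (1,1)(W) are all W)
(2,5): L (options (0,5)(W), (2,4)(W), (2,3)(W), (2,0)(W), (1,4)(W) are all W)
(3,1): L (options (1,1)(W), (3,0)(W), (2,0)(W) are all W)
(3,4): L (options (1,4)(W), (3,3)(W), (3,2)(W), (2,3)(W) are all W)
(4,1): L (options (2,1)(W), (0,1)(W), (4,0)(W), (3,0)(W) are all W)
(4,4): L (options (2,4)(W), (0,4)(W), (4,3)(W), (4,2)(W), (3,3)(W) are all W)
(6,0): L (options (4,0)(W), (2,0)(W) are all W)
(6,3): L (options (4,3)(W), (2,3)(W), (6,2)(W), (6,1)(W), (5,2)(W) are all W)
(7,0): L (options (5,0)(W), (3,0)(W) are all W)
(7,3): L (options (5,3)(W), (3,3)(W), (7,2)(W), (7,1)(W), (6,2)(W) are all W)
Every other cell has at least one move into one of the L cells above, so it is W.
L cells per row: a=0: 2, a=1: 2, a=2: 2, a=3: 2, a=4: 2, a=5: 0, a=6: 2, a=7: 2; total 14.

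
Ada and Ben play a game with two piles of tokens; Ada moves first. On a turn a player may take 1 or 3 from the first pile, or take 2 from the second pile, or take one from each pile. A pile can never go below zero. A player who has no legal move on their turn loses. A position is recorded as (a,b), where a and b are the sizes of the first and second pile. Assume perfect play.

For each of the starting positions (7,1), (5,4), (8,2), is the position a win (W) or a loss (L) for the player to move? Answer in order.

(7,1): W, (5,4): L, (8,2): W

Use the standard recursion: the mover loses at a terminal position; elsewhere, the mover wins exactly when some move hands the opponent an L position.
No move ever increases a pile, so every position that can arise here has a ≤ 8 and b ≤ 4; it is enough to label the cells with 0 ≤ a ≤ 8 and 0 ≤ b ≤ 4.
Every move lowers a or b (never raises either), so fill the grid row by row in increasing a, and left to right within a row: each cell's successors are then already labelled.
      b=0  b=1  b=2  b=3  b=4
a=0:    L    L    W    W    L
a=1:    W    W    W    L    W
a=2:    L    L    W    W    W
a=3:    W    W    W    L    W
a=4:    L    L    W    W    W
a=5:    W    W    W    L    L
a=6:    L    L    W    W    W
a=7:    W    W    W    L    L
a=8:    L    L    W    W    W
Cells with no legal move (terminal, hence L): (0,0), (0,1).
The remaining L cells, each justified by listing all of its moves:
(0,4): L (sole option (0,2)(W) is W)
(1,3): L (options (0,3)(W), (1,1)(W), (0,2)(W) are all W)
(2,0): L (sole option (1,0)(W) is W)
(2,1): L (options (1,1)(W), (1,0)(W) are all W)
(3,3): L (options (2,3)(W), (0,3)(W), (3,1)(W), (2,2)(W) are all W)
(4,0): L (options (3,0)(W), (1,0)(W) are all W)
(4,1): L (options (3,1)(W), (1,1)(W), (3,0)(W) are all W)
(5,3): L (options (4,3)(W), (2,3)(W), (5,1)(W), (4,2)(W) are all W)
(5,4): L (options (4,4)(W), (2,4)(W), (5,2)(W), (4,3)(W) are all W)
(6,0): L (options (5,0)(W), (3,0)(W) are all W)
(6,1): L (options (5,1)(W), (3,1)(W), (5,0)(W) are all W)
(7,3): L (options (6,3)(W), (4,3)(W), (7,1)(W), (6,2)(W) are all W)
(7,4): L (options (6,4)(W), (4,4)(W), (7,2)(W), (6,3)(W) are all W)
(8,0): L (options (7,0)(W), (5,0)(W) are all W)
(8,1): L (options (7,1)(W), (5,1)(W), (7,0)(W) are all W)
Every other cell has at least one move into one of the L cells above, so it is W.
(7,1): the move to (6,1) reaches an L cell, so W
(5,4): one of the L cells justified above, so L
(8,2): the move to (8,0) reaches an L cell, so W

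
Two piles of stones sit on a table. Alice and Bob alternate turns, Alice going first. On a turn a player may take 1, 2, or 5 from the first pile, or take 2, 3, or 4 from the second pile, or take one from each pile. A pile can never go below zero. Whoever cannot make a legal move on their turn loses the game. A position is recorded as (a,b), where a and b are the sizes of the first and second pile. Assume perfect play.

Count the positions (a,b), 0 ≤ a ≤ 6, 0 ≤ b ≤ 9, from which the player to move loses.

22

Compute win/loss labels from the base case upward. A position with no move is L. Any other position is W if it can reach an L in one move, else L.
Every move lowers a or b (never raises either), so fill the grid row by row in increasing a, and left to right within a row: each cell's successors are then already labelled.
      b=0  b=1  b=2  b=3  b=4  b=5  b=6  b=7  b=8  b=9
a=0:    L    L    W    W    W    W    L    L    W    W
a=1:    W    W    W    L    L    W    W    W    W    L
a=2:    W    W    L    W    W    W    W    W    L    W
a=3:    L    L    W    W    W    W    L    L    W    W
a=4:    W    W    W    L    L    W    W    W    W    L
a=5:    W    W    L    W    W    W    W    W    L    W
a=6:    L    L    W    W    W    W    L    L    W    W
Cells with no legal move (terminal, hence L): (0,0), (0,1).
The remaining L cells, each justified by listing all of its moves:
(0,6): moves to (0,4)(W), (0,3)(W), (0,2)(W); every one is W ⇒ L
(0,7): moves to (0,5)(W), (0,4)(W), (0,3)(W); every one is W ⇒ L
(1,3): moves to (0,3)(W), (1,1)(W), (1,0)(W), (0,2)(W); every one is W ⇒ L
(1,4): moves to (0,4)(W), (1,2)(W), (1,1)(W), (1,0)(W), (0,3)(W); every one is W ⇒ L
(1,9): moves to (0,9)(W), (1,7)(W), (1,6)(W), (1,5)(W), (0,8)(W); every one is W ⇒ L
(2,2): moves to (1,2)(W), (0,2)(W), (2,0)(W), (1,1)(W); every one is W ⇒ L
(2,8): moves to (1,8)(W), (0,8)(W), (2,6)(W), (2,5)(W), (2,4)(W), (1,7)(W); every one is W ⇒ L
(3,0): moves to (2,0)(W), (1,0)(W); every one is W ⇒ L
(3,1): moves to (2,1)(W), (1,1)(W), (2,0)(W); every one is W ⇒ L
(3,6): moves to (2,6)(W), (1,6)(W), (3,4)(W), (3,3)(W), (3,2)(W), (2,5)(W); every one is W ⇒ L
(3,7): moves to (2,7)(W), (1,7)(W), (3,5)(W), (3,4)(W), (3,3)(W), (2,6)(W); every one is W ⇒ L
(4,3): moves to (3,3)(W), (2,3)(W), (4,1)(W), (4,0)(W), (3,2)(W); every one is W ⇒ L
(4,4): moves to (3,4)(W), (2,4)(W), (4,2)(W), (4,1)(W), (4,0)(W), (3,3)(W); every one is W ⇒ L
(4,9): moves to (3,9)(W), (2,9)(W), (4,7)(W), (4,6)(W), (4,5)(W), (3,8)(W); every one is W ⇒ L
(5,2): moves to (4,2)(W), (3,2)(W), (0,2)(W), (5,0)(W), (4,1)(W); every one is W ⇒ L
(5,8): moves to (4,8)(W), (3,8)(W), (0,8)(W), (5,6)(W), (5,5)(W), (5,4)(W), (4,7)(W); every one is W ⇒ L
(6,0): moves to (5,0)(W), (4,0)(W), (1,0)(W); every one is W ⇒ L
(6,1): moves to (5,1)(W), (4,1)(W), (1,1)(W), (5,0)(W); every one is W ⇒ L
(6,6): moves to (5,6)(W), (4,6)(W), (1,6)(W), (6,4)(W), (6,3)(W), (6,2)(W), (5,5)(W); every one is W ⇒ L
(6,7): moves to (5,7)(W), (4,7)(W), (1,7)(W), (6,5)(W), (6,4)(W), (6,3)(W), (5,6)(W); every one is W ⇒ L
Every other cell has at least one move into one of the L cells above, so it is W.
L cells per row: a=0: 4, a=1: 3, a=2: 2, a=3: 4, a=4: 3, a=5: 2, a=6: 4; total 22.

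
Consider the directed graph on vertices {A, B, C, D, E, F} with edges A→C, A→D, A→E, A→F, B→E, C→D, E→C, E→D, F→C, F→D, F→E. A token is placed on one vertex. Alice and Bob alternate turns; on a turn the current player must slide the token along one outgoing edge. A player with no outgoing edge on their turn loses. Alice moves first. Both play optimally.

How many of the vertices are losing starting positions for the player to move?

Work bottom-up. With no move the player to move loses. Otherwise the position is W if at least one move leads to an L position for the opponent, and L if every move leads to a W.
Every edge goes from a vertex to one that appears earlier in the order D, C, E, B, F, A, so processing vertices in that order labels each vertex after all of its successors.
D: no outgoing edge → L
C: can move to D, which is L ⇒ W
E: can move to D, which is L ⇒ W
B: the only move is to E(W), a W ⇒ L
F: can move to D, which is L ⇒ W
A: can move to D, which is L ⇒ W
The L vertices are B, D; that is 2 in all.

2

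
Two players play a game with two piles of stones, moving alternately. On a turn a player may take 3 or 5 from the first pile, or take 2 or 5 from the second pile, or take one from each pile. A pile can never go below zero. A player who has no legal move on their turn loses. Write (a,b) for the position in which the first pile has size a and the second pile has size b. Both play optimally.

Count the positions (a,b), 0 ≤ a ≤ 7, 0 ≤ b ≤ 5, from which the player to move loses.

17

Build the W/L table. Terminal = L. A non-terminal position is W if it has a move to some L; otherwise it is L.
Every move lowers a or b (never raises either), so fill the grid row by row in increasing a, and left to right within a row: each cell's successors are then already labelled.
      b=0  b=1  b=2  b=3  b=4  b=5
a=0:    L    L    W    W    L    W
a=1:    L    W    W    L    L    W
a=2:    L    W    W    L    W    W
a=3:    W    W    L    L    W    W
a=4:    W    L    L    W    W    L
a=5:    W    W    W    W    W    L
a=6:    W    L    W    W    W    L
a=7:    W    W    W    W    L    W
Cells with no legal move (terminal, hence L): (0,0), (0,1), (1,0), (2,0).
The remaining L cells, each justified by listing all of its moves:
(0,4): only reaches (0,2)(W), which is W → L
(1,3): only reaches (1,1)(W), (0,2)(W), all W → L
(1,4): only reaches (1,2)(W), (0,3)(W), all W → L
(2,3): only reaches (2,1)(W), (1,2)(W), all W → L
(3,2): only reaches (0,2)(W), (3,0)(W), (2,1)(W), all W → L
(3,3): only reaches (0,3)(W), (3,1)(W), (2,2)(W), all W → L
(4,1): only reaches (1,1)(W), (3,0)(W), all W → L
(4,2): only reaches (1,2)(W), (4,0)(W), (3,1)(W), all W → L
(4,5): only reaches (1,5)(W), (4,3)(W), (4,0)(W), (3,4)(W), all W → L
(5,5): only reaches (2,5)(W), (0,5)(W), (5,3)(W), (5,0)(W), (4,4)(W), all W → L
(6,1): only reaches (3,1)(W), (1,1)(W), (5,0)(W), all W → L
(6,5): only reaches (3,5)(W), (1,5)(W), (6,3)(W), (6,0)(W), (5,4)(W), all W → L
(7,4): only reaches (4,4)(W), (2,4)(W), (7,2)(W), (6,3)(W), all W → L
Every other cell has at least one move into one of the L cells above, so it is W.
L cells per row: a=0: 3, a=1: 3, a=2: 2, a=3: 2, a=4: 3, a=5: 1, a=6: 2, a=7: 1; total 17.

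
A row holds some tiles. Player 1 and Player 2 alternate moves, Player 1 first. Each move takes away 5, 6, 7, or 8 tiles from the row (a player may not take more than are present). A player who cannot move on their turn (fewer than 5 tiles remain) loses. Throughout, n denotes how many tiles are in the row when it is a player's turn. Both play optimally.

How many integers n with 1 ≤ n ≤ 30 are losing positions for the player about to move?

Work bottom-up. With no move the player to move loses. Otherwise the position is W if at least one move leads to an L position for the opponent, and L if every move leads to a W.
n=0: no move → L
n=1: no move → L
n=2: no move → L
n=3: no move → L
n=4: no move → L
n=5: →0(L), so W
n=6: →1(L), so W
n=7: →2(L), so W
n=8: →3(L), so W
n=9: →4(L), so W
n=10: →4(L), so W
n=11: →4(L), so W
n=12: →4(L), so W
n=13: →8(W), 7(W), 6(W), 5(W) — all W, so L
n=14: →9(W), 8(W), 7(W), 6(W) — all W, so L
n=15: →10(W), 9(W), 8(W), 7(W) — all W, so L
n=16: →11(W), 10(W), 9(W), 8(W) — all W, so L
n=17: →12(W), 11(W), 10(W), 9(W) — all W, so L
n=18: →13(L), so W
n=19: →14(L), so W
n=20: →15(L), so W
n=21: →16(L), so W
n=22: →17(L), so W
n=23: →17(L), so W
n=24: →17(L), so W
n=25: →17(L), so W
n=26: →21(W), 20(W), 19(W), 18(W) — all W, so L
n=27: →22(W), 21(W), 20(W), 19(W) — all W, so L
n=28: →23(W), 22(W), 21(W), 20(W) — all W, so L
n=29: →24(W), 23(W), 22(W), 21(W) — all W, so L
n=30: →25(W), 24(W), 23(W), 22(W) — all W, so L
L entries with 1 ≤ n ≤ 30 (n=0 is outside the asked range and is not counted): n = 1, 2, 3, 4, 13, 14, 15, 16, 17, 26, 27, 28, 29, 30; that makes 14.

14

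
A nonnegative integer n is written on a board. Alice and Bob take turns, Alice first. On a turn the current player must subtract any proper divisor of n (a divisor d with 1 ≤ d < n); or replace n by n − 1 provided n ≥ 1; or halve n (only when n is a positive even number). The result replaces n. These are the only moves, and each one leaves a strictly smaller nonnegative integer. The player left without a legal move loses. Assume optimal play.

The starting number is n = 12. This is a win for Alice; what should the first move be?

Build the W/L table. Terminal = L. A non-terminal position is W if it has a move to some L; otherwise it is L.
n=0: no move → L
n=1: W (go to 0, an L position)
n=2: L (sole option 1(W) is W)
n=3: W (go to 2, an L position)
n=4: W (go to 2, an L position)
n=5: L (sole option 4(W) is W)
n=6: W (go to 5, an L position)
n=7: L (sole option 6(W) is W)
n=8: W (go to 7, an L position)
n=9: L (options 6(W), 8(W) are all W)
n=10: W (go to 5, an L position)
n=11: L (sole option 10(W) is W)
n=12: W (go to 9, an L position)
From 12, the L positions reachable in one move are: 9, 11. Any move reaching one of these is winning.

Move to 9.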